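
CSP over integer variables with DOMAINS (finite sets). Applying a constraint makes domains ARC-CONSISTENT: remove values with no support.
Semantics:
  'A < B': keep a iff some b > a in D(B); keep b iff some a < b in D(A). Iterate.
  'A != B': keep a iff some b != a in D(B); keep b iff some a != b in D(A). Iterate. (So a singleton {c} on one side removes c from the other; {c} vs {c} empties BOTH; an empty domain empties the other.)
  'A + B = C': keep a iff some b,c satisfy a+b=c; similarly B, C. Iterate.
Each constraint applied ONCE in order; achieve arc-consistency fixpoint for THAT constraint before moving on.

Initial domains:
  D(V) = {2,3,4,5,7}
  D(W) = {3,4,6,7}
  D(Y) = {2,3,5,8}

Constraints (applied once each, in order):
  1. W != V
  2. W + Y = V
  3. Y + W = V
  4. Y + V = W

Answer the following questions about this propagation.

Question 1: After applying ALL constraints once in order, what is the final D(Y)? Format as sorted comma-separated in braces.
Constraint 1 (W != V) on D(W)={3,4,6,7} D(V)={2,3,4,5,7}: no change
Constraint 2 (W + Y = V) on D(W)={3,4,6,7} D(Y)={2,3,5,8} D(V)={2,3,4,5,7}: W {3,4,6,7}->{3,4}; Y {2,3,5,8}->{2,3}; V {2,3,4,5,7}->{5,7}
Constraint 3 (Y + W = V) on D(Y)={2,3} D(W)={3,4} D(V)={5,7}: no change
Constraint 4 (Y + V = W) on D(Y)={2,3} D(V)={5,7} D(W)={3,4}: Y {2,3}->{}; V {5,7}->{}; W {3,4}->{}
So after all 4 constraints: D(Y) = {}

Answer: {}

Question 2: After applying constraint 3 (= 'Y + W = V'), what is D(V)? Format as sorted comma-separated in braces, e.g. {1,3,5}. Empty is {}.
Answer: {5,7}

Derivation:
Constraint 1 (W != V) on D(W)={3,4,6,7} D(V)={2,3,4,5,7}: no change
Constraint 2 (W + Y = V) on D(W)={3,4,6,7} D(Y)={2,3,5,8} D(V)={2,3,4,5,7}: W {3,4,6,7}->{3,4}; Y {2,3,5,8}->{2,3}; V {2,3,4,5,7}->{5,7}
Constraint 3 (Y + W = V) on D(Y)={2,3} D(W)={3,4} D(V)={5,7}: no change
So after constraint 3: D(V) = {5,7}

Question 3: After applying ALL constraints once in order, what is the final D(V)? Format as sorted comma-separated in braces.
Constraint 1 (W != V) on D(W)={3,4,6,7} D(V)={2,3,4,5,7}: no change
Constraint 2 (W + Y = V) on D(W)={3,4,6,7} D(Y)={2,3,5,8} D(V)={2,3,4,5,7}: W {3,4,6,7}->{3,4}; Y {2,3,5,8}->{2,3}; V {2,3,4,5,7}->{5,7}
Constraint 3 (Y + W = V) on D(Y)={2,3} D(W)={3,4} D(V)={5,7}: no change
Constraint 4 (Y + V = W) on D(Y)={2,3} D(V)={5,7} D(W)={3,4}: Y {2,3}->{}; V {5,7}->{}; W {3,4}->{}
So after all 4 constraints: D(V) = {}

Answer: {}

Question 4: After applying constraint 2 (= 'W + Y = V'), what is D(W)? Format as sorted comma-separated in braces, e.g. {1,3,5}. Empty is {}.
Answer: {3,4}

Derivation:
Constraint 1 (W != V) on D(W)={3,4,6,7} D(V)={2,3,4,5,7}: no change
Constraint 2 (W + Y = V) on D(W)={3,4,6,7} D(Y)={2,3,5,8} D(V)={2,3,4,5,7}: W {3,4,6,7}->{3,4}; Y {2,3,5,8}->{2,3}; V {2,3,4,5,7}->{5,7}
So after constraint 2: D(W) = {3,4}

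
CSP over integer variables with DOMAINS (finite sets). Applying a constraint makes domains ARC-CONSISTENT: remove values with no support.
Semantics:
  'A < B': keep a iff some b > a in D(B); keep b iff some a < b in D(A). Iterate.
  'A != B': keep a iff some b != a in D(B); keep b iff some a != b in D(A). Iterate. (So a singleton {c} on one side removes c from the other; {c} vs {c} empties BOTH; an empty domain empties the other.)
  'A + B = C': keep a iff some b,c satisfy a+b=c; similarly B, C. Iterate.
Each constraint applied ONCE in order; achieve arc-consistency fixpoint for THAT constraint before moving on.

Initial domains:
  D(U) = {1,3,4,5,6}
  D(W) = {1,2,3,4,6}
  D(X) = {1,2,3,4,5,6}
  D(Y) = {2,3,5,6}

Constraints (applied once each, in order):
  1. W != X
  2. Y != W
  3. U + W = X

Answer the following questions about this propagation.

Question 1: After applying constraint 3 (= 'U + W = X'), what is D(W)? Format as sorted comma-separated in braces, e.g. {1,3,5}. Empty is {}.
Constraint 1 (W != X) on D(W)={1,2,3,4,6} D(X)={1,2,3,4,5,6}: no change
Constraint 2 (Y != W) on D(Y)={2,3,5,6} D(W)={1,2,3,4,6}: no change
Constraint 3 (U + W = X) on D(U)={1,3,4,5,6} D(W)={1,2,3,4,6} D(X)={1,2,3,4,5,6}: U {1,3,4,5,6}->{1,3,4,5}; W {1,2,3,4,6}->{1,2,3,4}; X {1,2,3,4,5,6}->{2,3,4,5,6}
So after constraint 3: D(W) = {1,2,3,4}

Answer: {1,2,3,4}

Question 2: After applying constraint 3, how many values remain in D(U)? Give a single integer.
Constraint 1 (W != X) on D(W)={1,2,3,4,6} D(X)={1,2,3,4,5,6}: no change
Constraint 2 (Y != W) on D(Y)={2,3,5,6} D(W)={1,2,3,4,6}: no change
Constraint 3 (U + W = X) on D(U)={1,3,4,5,6} D(W)={1,2,3,4,6} D(X)={1,2,3,4,5,6}: U {1,3,4,5,6}->{1,3,4,5}; W {1,2,3,4,6}->{1,2,3,4}; X {1,2,3,4,5,6}->{2,3,4,5,6}
So after constraint 3: D(U)={1,3,4,5}, size = 4

Answer: 4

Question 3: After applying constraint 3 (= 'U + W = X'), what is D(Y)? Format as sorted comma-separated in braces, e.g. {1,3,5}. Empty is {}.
Constraint 1 (W != X) on D(W)={1,2,3,4,6} D(X)={1,2,3,4,5,6}: no change
Constraint 2 (Y != W) on D(Y)={2,3,5,6} D(W)={1,2,3,4,6}: no change
Constraint 3 (U + W = X) on D(U)={1,3,4,5,6} D(W)={1,2,3,4,6} D(X)={1,2,3,4,5,6}: U {1,3,4,5,6}->{1,3,4,5}; W {1,2,3,4,6}->{1,2,3,4}; X {1,2,3,4,5,6}->{2,3,4,5,6}
So after constraint 3: D(Y) = {2,3,5,6}

Answer: {2,3,5,6}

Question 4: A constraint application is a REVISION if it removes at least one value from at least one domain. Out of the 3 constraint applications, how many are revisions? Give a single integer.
Constraint 1 (W != X) on D(W)={1,2,3,4,6} D(X)={1,2,3,4,5,6}: no change => not a revision
Constraint 2 (Y != W) on D(Y)={2,3,5,6} D(W)={1,2,3,4,6}: no change => not a revision
Constraint 3 (U + W = X) on D(U)={1,3,4,5,6} D(W)={1,2,3,4,6} D(X)={1,2,3,4,5,6}: U {1,3,4,5,6}->{1,3,4,5}; W {1,2,3,4,6}->{1,2,3,4}; X {1,2,3,4,5,6}->{2,3,4,5,6} => REVISION
Total revisions = 1

Answer: 1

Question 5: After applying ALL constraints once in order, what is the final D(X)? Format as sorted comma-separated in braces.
Constraint 1 (W != X) on D(W)={1,2,3,4,6} D(X)={1,2,3,4,5,6}: no change
Constraint 2 (Y != W) on D(Y)={2,3,5,6} D(W)={1,2,3,4,6}: no change
Constraint 3 (U + W = X) on D(U)={1,3,4,5,6} D(W)={1,2,3,4,6} D(X)={1,2,3,4,5,6}: U {1,3,4,5,6}->{1,3,4,5}; W {1,2,3,4,6}->{1,2,3,4}; X {1,2,3,4,5,6}->{2,3,4,5,6}
So after all 3 constraints: D(X) = {2,3,4,5,6}

Answer: {2,3,4,5,6}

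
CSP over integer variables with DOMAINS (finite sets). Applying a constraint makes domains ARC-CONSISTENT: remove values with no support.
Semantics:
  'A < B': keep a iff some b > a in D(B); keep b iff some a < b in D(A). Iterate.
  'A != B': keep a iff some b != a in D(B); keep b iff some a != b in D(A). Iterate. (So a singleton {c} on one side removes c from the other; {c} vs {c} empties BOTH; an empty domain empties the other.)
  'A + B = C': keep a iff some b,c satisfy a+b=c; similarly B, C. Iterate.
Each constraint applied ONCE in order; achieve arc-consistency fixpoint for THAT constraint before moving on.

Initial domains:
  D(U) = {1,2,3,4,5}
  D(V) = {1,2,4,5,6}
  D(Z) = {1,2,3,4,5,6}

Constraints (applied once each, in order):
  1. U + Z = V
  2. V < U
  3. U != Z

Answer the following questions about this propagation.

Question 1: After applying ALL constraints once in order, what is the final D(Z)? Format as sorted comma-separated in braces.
Answer: {1,2,3,4,5}

Derivation:
Constraint 1 (U + Z = V) on D(U)={1,2,3,4,5} D(Z)={1,2,3,4,5,6} D(V)={1,2,4,5,6}: Z {1,2,3,4,5,6}->{1,2,3,4,5}; V {1,2,4,5,6}->{2,4,5,6}
Constraint 2 (V < U) on D(V)={2,4,5,6} D(U)={1,2,3,4,5}: V {2,4,5,6}->{2,4}; U {1,2,3,4,5}->{3,4,5}
Constraint 3 (U != Z) on D(U)={3,4,5} D(Z)={1,2,3,4,5}: no change
So after all 3 constraints: D(Z) = {1,2,3,4,5}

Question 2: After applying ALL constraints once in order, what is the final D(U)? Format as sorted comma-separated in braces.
Answer: {3,4,5}

Derivation:
Constraint 1 (U + Z = V) on D(U)={1,2,3,4,5} D(Z)={1,2,3,4,5,6} D(V)={1,2,4,5,6}: Z {1,2,3,4,5,6}->{1,2,3,4,5}; V {1,2,4,5,6}->{2,4,5,6}
Constraint 2 (V < U) on D(V)={2,4,5,6} D(U)={1,2,3,4,5}: V {2,4,5,6}->{2,4}; U {1,2,3,4,5}->{3,4,5}
Constraint 3 (U != Z) on D(U)={3,4,5} D(Z)={1,2,3,4,5}: no change
So after all 3 constraints: D(U) = {3,4,5}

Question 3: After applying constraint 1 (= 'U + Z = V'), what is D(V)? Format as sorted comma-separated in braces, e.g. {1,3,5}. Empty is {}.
Constraint 1 (U + Z = V) on D(U)={1,2,3,4,5} D(Z)={1,2,3,4,5,6} D(V)={1,2,4,5,6}: Z {1,2,3,4,5,6}->{1,2,3,4,5}; V {1,2,4,5,6}->{2,4,5,6}
So after constraint 1: D(V) = {2,4,5,6}

Answer: {2,4,5,6}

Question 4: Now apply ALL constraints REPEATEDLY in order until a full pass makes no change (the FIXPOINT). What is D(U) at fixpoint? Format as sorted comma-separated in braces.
pass 0 (initial): D(U)={1,2,3,4,5}
pass 1: U {1,2,3,4,5}->{3,4,5}; V {1,2,4,5,6}->{2,4}; Z {1,2,3,4,5,6}->{1,2,3,4,5}
pass 2: U {3,4,5}->{}; V {2,4}->{}; Z {1,2,3,4,5}->{}
pass 3: no change
Fixpoint after 3 passes: D(U) = {}

Answer: {}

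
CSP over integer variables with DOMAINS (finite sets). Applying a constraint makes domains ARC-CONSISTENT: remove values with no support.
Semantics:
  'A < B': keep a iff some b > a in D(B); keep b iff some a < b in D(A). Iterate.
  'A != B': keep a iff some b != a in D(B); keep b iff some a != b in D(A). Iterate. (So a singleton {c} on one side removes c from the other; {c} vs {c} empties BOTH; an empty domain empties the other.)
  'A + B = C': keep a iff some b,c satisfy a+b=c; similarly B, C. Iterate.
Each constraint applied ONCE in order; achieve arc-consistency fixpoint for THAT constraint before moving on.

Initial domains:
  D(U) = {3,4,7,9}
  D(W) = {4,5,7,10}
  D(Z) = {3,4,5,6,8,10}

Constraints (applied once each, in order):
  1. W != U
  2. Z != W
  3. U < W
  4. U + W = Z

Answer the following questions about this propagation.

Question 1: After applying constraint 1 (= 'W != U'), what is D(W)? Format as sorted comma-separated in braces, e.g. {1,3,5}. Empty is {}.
Constraint 1 (W != U) on D(W)={4,5,7,10} D(U)={3,4,7,9}: no change
So after constraint 1: D(W) = {4,5,7,10}

Answer: {4,5,7,10}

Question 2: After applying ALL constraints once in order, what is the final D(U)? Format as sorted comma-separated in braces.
Constraint 1 (W != U) on D(W)={4,5,7,10} D(U)={3,4,7,9}: no change
Constraint 2 (Z != W) on D(Z)={3,4,5,6,8,10} D(W)={4,5,7,10}: no change
Constraint 3 (U < W) on D(U)={3,4,7,9} D(W)={4,5,7,10}: no change
Constraint 4 (U + W = Z) on D(U)={3,4,7,9} D(W)={4,5,7,10} D(Z)={3,4,5,6,8,10}: U {3,4,7,9}->{3,4}; W {4,5,7,10}->{4,5,7}; Z {3,4,5,6,8,10}->{8,10}
So after all 4 constraints: D(U) = {3,4}

Answer: {3,4}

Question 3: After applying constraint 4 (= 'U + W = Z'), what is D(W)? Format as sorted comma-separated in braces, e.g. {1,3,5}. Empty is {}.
Constraint 1 (W != U) on D(W)={4,5,7,10} D(U)={3,4,7,9}: no change
Constraint 2 (Z != W) on D(Z)={3,4,5,6,8,10} D(W)={4,5,7,10}: no change
Constraint 3 (U < W) on D(U)={3,4,7,9} D(W)={4,5,7,10}: no change
Constraint 4 (U + W = Z) on D(U)={3,4,7,9} D(W)={4,5,7,10} D(Z)={3,4,5,6,8,10}: U {3,4,7,9}->{3,4}; W {4,5,7,10}->{4,5,7}; Z {3,4,5,6,8,10}->{8,10}
So after constraint 4: D(W) = {4,5,7}

Answer: {4,5,7}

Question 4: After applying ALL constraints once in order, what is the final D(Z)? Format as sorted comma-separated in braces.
Constraint 1 (W != U) on D(W)={4,5,7,10} D(U)={3,4,7,9}: no change
Constraint 2 (Z != W) on D(Z)={3,4,5,6,8,10} D(W)={4,5,7,10}: no change
Constraint 3 (U < W) on D(U)={3,4,7,9} D(W)={4,5,7,10}: no change
Constraint 4 (U + W = Z) on D(U)={3,4,7,9} D(W)={4,5,7,10} D(Z)={3,4,5,6,8,10}: U {3,4,7,9}->{3,4}; W {4,5,7,10}->{4,5,7}; Z {3,4,5,6,8,10}->{8,10}
So after all 4 constraints: D(Z) = {8,10}

Answer: {8,10}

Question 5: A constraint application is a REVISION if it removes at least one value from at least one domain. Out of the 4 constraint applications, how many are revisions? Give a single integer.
Answer: 1

Derivation:
Constraint 1 (W != U) on D(W)={4,5,7,10} D(U)={3,4,7,9}: no change => not a revision
Constraint 2 (Z != W) on D(Z)={3,4,5,6,8,10} D(W)={4,5,7,10}: no change => not a revision
Constraint 3 (U < W) on D(U)={3,4,7,9} D(W)={4,5,7,10}: no change => not a revision
Constraint 4 (U + W = Z) on D(U)={3,4,7,9} D(W)={4,5,7,10} D(Z)={3,4,5,6,8,10}: U {3,4,7,9}->{3,4}; W {4,5,7,10}->{4,5,7}; Z {3,4,5,6,8,10}->{8,10} => REVISION
Total revisions = 1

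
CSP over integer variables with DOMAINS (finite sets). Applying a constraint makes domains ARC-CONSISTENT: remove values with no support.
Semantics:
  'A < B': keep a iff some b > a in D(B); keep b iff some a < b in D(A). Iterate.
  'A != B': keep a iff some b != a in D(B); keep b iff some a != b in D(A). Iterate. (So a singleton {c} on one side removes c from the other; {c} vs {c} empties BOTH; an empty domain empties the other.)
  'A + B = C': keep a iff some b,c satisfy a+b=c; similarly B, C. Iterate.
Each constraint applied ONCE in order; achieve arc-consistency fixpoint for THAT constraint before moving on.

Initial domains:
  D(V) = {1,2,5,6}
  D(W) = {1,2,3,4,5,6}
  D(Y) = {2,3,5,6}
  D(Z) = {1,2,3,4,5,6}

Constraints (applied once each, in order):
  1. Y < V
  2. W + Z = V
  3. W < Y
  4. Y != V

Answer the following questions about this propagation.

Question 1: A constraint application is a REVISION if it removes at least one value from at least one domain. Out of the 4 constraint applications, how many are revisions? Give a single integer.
Answer: 3

Derivation:
Constraint 1 (Y < V) on D(Y)={2,3,5,6} D(V)={1,2,5,6}: Y {2,3,5,6}->{2,3,5}; V {1,2,5,6}->{5,6} => REVISION
Constraint 2 (W + Z = V) on D(W)={1,2,3,4,5,6} D(Z)={1,2,3,4,5,6} D(V)={5,6}: W {1,2,3,4,5,6}->{1,2,3,4,5}; Z {1,2,3,4,5,6}->{1,2,3,4,5} => REVISION
Constraint 3 (W < Y) on D(W)={1,2,3,4,5} D(Y)={2,3,5}: W {1,2,3,4,5}->{1,2,3,4} => REVISION
Constraint 4 (Y != V) on D(Y)={2,3,5} D(V)={5,6}: no change => not a revision
Total revisions = 3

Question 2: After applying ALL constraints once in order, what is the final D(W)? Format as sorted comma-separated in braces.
Answer: {1,2,3,4}

Derivation:
Constraint 1 (Y < V) on D(Y)={2,3,5,6} D(V)={1,2,5,6}: Y {2,3,5,6}->{2,3,5}; V {1,2,5,6}->{5,6}
Constraint 2 (W + Z = V) on D(W)={1,2,3,4,5,6} D(Z)={1,2,3,4,5,6} D(V)={5,6}: W {1,2,3,4,5,6}->{1,2,3,4,5}; Z {1,2,3,4,5,6}->{1,2,3,4,5}
Constraint 3 (W < Y) on D(W)={1,2,3,4,5} D(Y)={2,3,5}: W {1,2,3,4,5}->{1,2,3,4}
Constraint 4 (Y != V) on D(Y)={2,3,5} D(V)={5,6}: no change
So after all 4 constraints: D(W) = {1,2,3,4}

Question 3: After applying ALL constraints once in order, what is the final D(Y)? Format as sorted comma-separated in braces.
Constraint 1 (Y < V) on D(Y)={2,3,5,6} D(V)={1,2,5,6}: Y {2,3,5,6}->{2,3,5}; V {1,2,5,6}->{5,6}
Constraint 2 (W + Z = V) on D(W)={1,2,3,4,5,6} D(Z)={1,2,3,4,5,6} D(V)={5,6}: W {1,2,3,4,5,6}->{1,2,3,4,5}; Z {1,2,3,4,5,6}->{1,2,3,4,5}
Constraint 3 (W < Y) on D(W)={1,2,3,4,5} D(Y)={2,3,5}: W {1,2,3,4,5}->{1,2,3,4}
Constraint 4 (Y != V) on D(Y)={2,3,5} D(V)={5,6}: no change
So after all 4 constraints: D(Y) = {2,3,5}

Answer: {2,3,5}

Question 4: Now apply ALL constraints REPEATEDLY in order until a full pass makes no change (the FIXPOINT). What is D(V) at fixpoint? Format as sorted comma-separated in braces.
Answer: {5,6}

Derivation:
pass 0 (initial): D(V)={1,2,5,6}
pass 1: V {1,2,5,6}->{5,6}; W {1,2,3,4,5,6}->{1,2,3,4}; Y {2,3,5,6}->{2,3,5}; Z {1,2,3,4,5,6}->{1,2,3,4,5}
pass 2: no change
Fixpoint after 2 passes: D(V) = {5,6}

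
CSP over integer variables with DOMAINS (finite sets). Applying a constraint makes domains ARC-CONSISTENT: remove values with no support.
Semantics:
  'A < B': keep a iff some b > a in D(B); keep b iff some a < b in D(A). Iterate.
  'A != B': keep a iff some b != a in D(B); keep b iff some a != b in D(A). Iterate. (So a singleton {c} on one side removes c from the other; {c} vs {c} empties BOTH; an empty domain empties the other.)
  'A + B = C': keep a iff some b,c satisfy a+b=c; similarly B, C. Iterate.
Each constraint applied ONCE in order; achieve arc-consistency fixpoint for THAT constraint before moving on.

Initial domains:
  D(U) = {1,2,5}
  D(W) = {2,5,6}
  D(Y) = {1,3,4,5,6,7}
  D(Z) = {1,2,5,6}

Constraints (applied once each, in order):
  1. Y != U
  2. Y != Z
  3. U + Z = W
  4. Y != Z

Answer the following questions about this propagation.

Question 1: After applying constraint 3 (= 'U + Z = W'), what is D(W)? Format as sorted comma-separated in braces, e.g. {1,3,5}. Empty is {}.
Answer: {2,6}

Derivation:
Constraint 1 (Y != U) on D(Y)={1,3,4,5,6,7} D(U)={1,2,5}: no change
Constraint 2 (Y != Z) on D(Y)={1,3,4,5,6,7} D(Z)={1,2,5,6}: no change
Constraint 3 (U + Z = W) on D(U)={1,2,5} D(Z)={1,2,5,6} D(W)={2,5,6}: U {1,2,5}->{1,5}; Z {1,2,5,6}->{1,5}; W {2,5,6}->{2,6}
So after constraint 3: D(W) = {2,6}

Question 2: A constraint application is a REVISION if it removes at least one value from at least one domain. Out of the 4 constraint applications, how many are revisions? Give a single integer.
Answer: 1

Derivation:
Constraint 1 (Y != U) on D(Y)={1,3,4,5,6,7} D(U)={1,2,5}: no change => not a revision
Constraint 2 (Y != Z) on D(Y)={1,3,4,5,6,7} D(Z)={1,2,5,6}: no change => not a revision
Constraint 3 (U + Z = W) on D(U)={1,2,5} D(Z)={1,2,5,6} D(W)={2,5,6}: U {1,2,5}->{1,5}; Z {1,2,5,6}->{1,5}; W {2,5,6}->{2,6} => REVISION
Constraint 4 (Y != Z) on D(Y)={1,3,4,5,6,7} D(Z)={1,5}: no change => not a revision
Total revisions = 1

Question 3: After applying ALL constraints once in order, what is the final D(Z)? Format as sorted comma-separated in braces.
Constraint 1 (Y != U) on D(Y)={1,3,4,5,6,7} D(U)={1,2,5}: no change
Constraint 2 (Y != Z) on D(Y)={1,3,4,5,6,7} D(Z)={1,2,5,6}: no change
Constraint 3 (U + Z = W) on D(U)={1,2,5} D(Z)={1,2,5,6} D(W)={2,5,6}: U {1,2,5}->{1,5}; Z {1,2,5,6}->{1,5}; W {2,5,6}->{2,6}
Constraint 4 (Y != Z) on D(Y)={1,3,4,5,6,7} D(Z)={1,5}: no change
So after all 4 constraints: D(Z) = {1,5}

Answer: {1,5}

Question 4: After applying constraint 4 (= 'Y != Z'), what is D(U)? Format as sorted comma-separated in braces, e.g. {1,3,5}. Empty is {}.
Answer: {1,5}

Derivation:
Constraint 1 (Y != U) on D(Y)={1,3,4,5,6,7} D(U)={1,2,5}: no change
Constraint 2 (Y != Z) on D(Y)={1,3,4,5,6,7} D(Z)={1,2,5,6}: no change
Constraint 3 (U + Z = W) on D(U)={1,2,5} D(Z)={1,2,5,6} D(W)={2,5,6}: U {1,2,5}->{1,5}; Z {1,2,5,6}->{1,5}; W {2,5,6}->{2,6}
Constraint 4 (Y != Z) on D(Y)={1,3,4,5,6,7} D(Z)={1,5}: no change
So after constraint 4: D(U) = {1,5}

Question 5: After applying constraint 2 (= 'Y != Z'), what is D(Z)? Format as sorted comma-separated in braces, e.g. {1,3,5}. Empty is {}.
Constraint 1 (Y != U) on D(Y)={1,3,4,5,6,7} D(U)={1,2,5}: no change
Constraint 2 (Y != Z) on D(Y)={1,3,4,5,6,7} D(Z)={1,2,5,6}: no change
So after constraint 2: D(Z) = {1,2,5,6}

Answer: {1,2,5,6}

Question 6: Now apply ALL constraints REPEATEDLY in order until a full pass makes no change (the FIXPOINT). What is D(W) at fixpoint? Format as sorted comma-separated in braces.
Answer: {2,6}

Derivation:
pass 0 (initial): D(W)={2,5,6}
pass 1: U {1,2,5}->{1,5}; W {2,5,6}->{2,6}; Z {1,2,5,6}->{1,5}
pass 2: no change
Fixpoint after 2 passes: D(W) = {2,6}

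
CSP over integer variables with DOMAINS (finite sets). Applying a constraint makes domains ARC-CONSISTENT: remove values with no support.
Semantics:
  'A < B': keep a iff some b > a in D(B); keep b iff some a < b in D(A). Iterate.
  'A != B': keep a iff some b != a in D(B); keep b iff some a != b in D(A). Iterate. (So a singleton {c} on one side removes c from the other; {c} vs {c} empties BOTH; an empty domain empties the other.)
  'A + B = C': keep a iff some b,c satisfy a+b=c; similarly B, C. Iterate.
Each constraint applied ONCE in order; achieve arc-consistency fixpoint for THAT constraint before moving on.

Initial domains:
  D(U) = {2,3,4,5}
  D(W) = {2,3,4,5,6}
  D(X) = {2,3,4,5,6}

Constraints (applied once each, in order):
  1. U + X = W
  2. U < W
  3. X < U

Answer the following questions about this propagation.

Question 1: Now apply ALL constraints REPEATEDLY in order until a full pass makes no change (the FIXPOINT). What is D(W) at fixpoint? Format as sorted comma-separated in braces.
pass 0 (initial): D(W)={2,3,4,5,6}
pass 1: U {2,3,4,5}->{3,4}; W {2,3,4,5,6}->{4,5,6}; X {2,3,4,5,6}->{2,3}
pass 2: W {4,5,6}->{5,6}
pass 3: no change
Fixpoint after 3 passes: D(W) = {5,6}

Answer: {5,6}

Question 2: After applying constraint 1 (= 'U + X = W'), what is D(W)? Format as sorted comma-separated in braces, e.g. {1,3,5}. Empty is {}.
Constraint 1 (U + X = W) on D(U)={2,3,4,5} D(X)={2,3,4,5,6} D(W)={2,3,4,5,6}: U {2,3,4,5}->{2,3,4}; X {2,3,4,5,6}->{2,3,4}; W {2,3,4,5,6}->{4,5,6}
So after constraint 1: D(W) = {4,5,6}

Answer: {4,5,6}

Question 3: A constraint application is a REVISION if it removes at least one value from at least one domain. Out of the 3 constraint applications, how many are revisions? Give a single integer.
Constraint 1 (U + X = W) on D(U)={2,3,4,5} D(X)={2,3,4,5,6} D(W)={2,3,4,5,6}: U {2,3,4,5}->{2,3,4}; X {2,3,4,5,6}->{2,3,4}; W {2,3,4,5,6}->{4,5,6} => REVISION
Constraint 2 (U < W) on D(U)={2,3,4} D(W)={4,5,6}: no change => not a revision
Constraint 3 (X < U) on D(X)={2,3,4} D(U)={2,3,4}: X {2,3,4}->{2,3}; U {2,3,4}->{3,4} => REVISION
Total revisions = 2

Answer: 2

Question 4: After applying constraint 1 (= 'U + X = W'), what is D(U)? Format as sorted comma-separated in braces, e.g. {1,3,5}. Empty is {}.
Answer: {2,3,4}

Derivation:
Constraint 1 (U + X = W) on D(U)={2,3,4,5} D(X)={2,3,4,5,6} D(W)={2,3,4,5,6}: U {2,3,4,5}->{2,3,4}; X {2,3,4,5,6}->{2,3,4}; W {2,3,4,5,6}->{4,5,6}
So after constraint 1: D(U) = {2,3,4}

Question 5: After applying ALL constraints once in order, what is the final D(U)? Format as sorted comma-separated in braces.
Constraint 1 (U + X = W) on D(U)={2,3,4,5} D(X)={2,3,4,5,6} D(W)={2,3,4,5,6}: U {2,3,4,5}->{2,3,4}; X {2,3,4,5,6}->{2,3,4}; W {2,3,4,5,6}->{4,5,6}
Constraint 2 (U < W) on D(U)={2,3,4} D(W)={4,5,6}: no change
Constraint 3 (X < U) on D(X)={2,3,4} D(U)={2,3,4}: X {2,3,4}->{2,3}; U {2,3,4}->{3,4}
So after all 3 constraints: D(U) = {3,4}

Answer: {3,4}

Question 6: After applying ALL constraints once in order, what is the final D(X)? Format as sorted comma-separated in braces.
Constraint 1 (U + X = W) on D(U)={2,3,4,5} D(X)={2,3,4,5,6} D(W)={2,3,4,5,6}: U {2,3,4,5}->{2,3,4}; X {2,3,4,5,6}->{2,3,4}; W {2,3,4,5,6}->{4,5,6}
Constraint 2 (U < W) on D(U)={2,3,4} D(W)={4,5,6}: no change
Constraint 3 (X < U) on D(X)={2,3,4} D(U)={2,3,4}: X {2,3,4}->{2,3}; U {2,3,4}->{3,4}
So after all 3 constraints: D(X) = {2,3}

Answer: {2,3}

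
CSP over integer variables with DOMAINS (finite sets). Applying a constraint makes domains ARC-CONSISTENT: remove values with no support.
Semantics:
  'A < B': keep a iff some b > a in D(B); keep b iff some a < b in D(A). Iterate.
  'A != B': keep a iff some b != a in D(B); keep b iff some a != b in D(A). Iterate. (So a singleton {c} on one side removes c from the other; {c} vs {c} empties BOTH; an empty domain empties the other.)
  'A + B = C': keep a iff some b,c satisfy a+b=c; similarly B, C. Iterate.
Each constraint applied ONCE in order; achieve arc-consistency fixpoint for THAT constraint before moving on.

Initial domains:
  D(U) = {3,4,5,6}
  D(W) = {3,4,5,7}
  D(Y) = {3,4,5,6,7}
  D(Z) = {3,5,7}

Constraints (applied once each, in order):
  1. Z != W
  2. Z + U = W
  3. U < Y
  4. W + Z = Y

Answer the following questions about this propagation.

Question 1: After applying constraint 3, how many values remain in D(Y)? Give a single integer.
Constraint 1 (Z != W) on D(Z)={3,5,7} D(W)={3,4,5,7}: no change
Constraint 2 (Z + U = W) on D(Z)={3,5,7} D(U)={3,4,5,6} D(W)={3,4,5,7}: Z {3,5,7}->{3}; U {3,4,5,6}->{4}; W {3,4,5,7}->{7}
Constraint 3 (U < Y) on D(U)={4} D(Y)={3,4,5,6,7}: Y {3,4,5,6,7}->{5,6,7}
So after constraint 3: D(Y)={5,6,7}, size = 3

Answer: 3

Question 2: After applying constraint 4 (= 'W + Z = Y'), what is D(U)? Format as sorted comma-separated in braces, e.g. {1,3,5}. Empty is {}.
Answer: {4}

Derivation:
Constraint 1 (Z != W) on D(Z)={3,5,7} D(W)={3,4,5,7}: no change
Constraint 2 (Z + U = W) on D(Z)={3,5,7} D(U)={3,4,5,6} D(W)={3,4,5,7}: Z {3,5,7}->{3}; U {3,4,5,6}->{4}; W {3,4,5,7}->{7}
Constraint 3 (U < Y) on D(U)={4} D(Y)={3,4,5,6,7}: Y {3,4,5,6,7}->{5,6,7}
Constraint 4 (W + Z = Y) on D(W)={7} D(Z)={3} D(Y)={5,6,7}: W {7}->{}; Z {3}->{}; Y {5,6,7}->{}
So after constraint 4: D(U) = {4}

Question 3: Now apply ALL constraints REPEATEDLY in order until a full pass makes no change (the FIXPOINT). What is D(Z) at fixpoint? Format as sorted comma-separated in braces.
pass 0 (initial): D(Z)={3,5,7}
pass 1: U {3,4,5,6}->{4}; W {3,4,5,7}->{}; Y {3,4,5,6,7}->{}; Z {3,5,7}->{}
pass 2: U {4}->{}
pass 3: no change
Fixpoint after 3 passes: D(Z) = {}

Answer: {}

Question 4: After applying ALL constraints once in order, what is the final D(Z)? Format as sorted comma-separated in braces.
Answer: {}

Derivation:
Constraint 1 (Z != W) on D(Z)={3,5,7} D(W)={3,4,5,7}: no change
Constraint 2 (Z + U = W) on D(Z)={3,5,7} D(U)={3,4,5,6} D(W)={3,4,5,7}: Z {3,5,7}->{3}; U {3,4,5,6}->{4}; W {3,4,5,7}->{7}
Constraint 3 (U < Y) on D(U)={4} D(Y)={3,4,5,6,7}: Y {3,4,5,6,7}->{5,6,7}
Constraint 4 (W + Z = Y) on D(W)={7} D(Z)={3} D(Y)={5,6,7}: W {7}->{}; Z {3}->{}; Y {5,6,7}->{}
So after all 4 constraints: D(Z) = {}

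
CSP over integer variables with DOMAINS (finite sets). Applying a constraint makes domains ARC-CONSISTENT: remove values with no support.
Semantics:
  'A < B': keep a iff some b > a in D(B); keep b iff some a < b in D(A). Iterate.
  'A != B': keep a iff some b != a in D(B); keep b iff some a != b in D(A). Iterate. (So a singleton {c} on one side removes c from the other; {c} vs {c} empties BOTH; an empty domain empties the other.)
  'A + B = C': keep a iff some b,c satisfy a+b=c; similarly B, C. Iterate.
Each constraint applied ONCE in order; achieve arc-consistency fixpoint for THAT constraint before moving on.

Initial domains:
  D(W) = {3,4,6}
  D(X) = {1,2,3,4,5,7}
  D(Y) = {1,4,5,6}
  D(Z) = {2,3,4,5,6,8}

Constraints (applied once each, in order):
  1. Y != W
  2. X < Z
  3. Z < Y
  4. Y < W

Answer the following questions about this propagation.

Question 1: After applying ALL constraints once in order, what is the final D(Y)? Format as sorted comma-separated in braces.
Answer: {4,5}

Derivation:
Constraint 1 (Y != W) on D(Y)={1,4,5,6} D(W)={3,4,6}: no change
Constraint 2 (X < Z) on D(X)={1,2,3,4,5,7} D(Z)={2,3,4,5,6,8}: no change
Constraint 3 (Z < Y) on D(Z)={2,3,4,5,6,8} D(Y)={1,4,5,6}: Z {2,3,4,5,6,8}->{2,3,4,5}; Y {1,4,5,6}->{4,5,6}
Constraint 4 (Y < W) on D(Y)={4,5,6} D(W)={3,4,6}: Y {4,5,6}->{4,5}; W {3,4,6}->{6}
So after all 4 constraints: D(Y) = {4,5}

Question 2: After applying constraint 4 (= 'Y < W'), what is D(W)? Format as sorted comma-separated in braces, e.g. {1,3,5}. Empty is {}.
Answer: {6}

Derivation:
Constraint 1 (Y != W) on D(Y)={1,4,5,6} D(W)={3,4,6}: no change
Constraint 2 (X < Z) on D(X)={1,2,3,4,5,7} D(Z)={2,3,4,5,6,8}: no change
Constraint 3 (Z < Y) on D(Z)={2,3,4,5,6,8} D(Y)={1,4,5,6}: Z {2,3,4,5,6,8}->{2,3,4,5}; Y {1,4,5,6}->{4,5,6}
Constraint 4 (Y < W) on D(Y)={4,5,6} D(W)={3,4,6}: Y {4,5,6}->{4,5}; W {3,4,6}->{6}
So after constraint 4: D(W) = {6}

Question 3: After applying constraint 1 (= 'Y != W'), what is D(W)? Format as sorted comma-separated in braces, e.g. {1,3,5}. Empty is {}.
Constraint 1 (Y != W) on D(Y)={1,4,5,6} D(W)={3,4,6}: no change
So after constraint 1: D(W) = {3,4,6}

Answer: {3,4,6}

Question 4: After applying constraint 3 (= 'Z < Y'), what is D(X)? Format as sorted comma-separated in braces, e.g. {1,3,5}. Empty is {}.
Constraint 1 (Y != W) on D(Y)={1,4,5,6} D(W)={3,4,6}: no change
Constraint 2 (X < Z) on D(X)={1,2,3,4,5,7} D(Z)={2,3,4,5,6,8}: no change
Constraint 3 (Z < Y) on D(Z)={2,3,4,5,6,8} D(Y)={1,4,5,6}: Z {2,3,4,5,6,8}->{2,3,4,5}; Y {1,4,5,6}->{4,5,6}
So after constraint 3: D(X) = {1,2,3,4,5,7}

Answer: {1,2,3,4,5,7}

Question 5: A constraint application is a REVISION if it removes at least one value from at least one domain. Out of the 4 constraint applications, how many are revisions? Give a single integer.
Constraint 1 (Y != W) on D(Y)={1,4,5,6} D(W)={3,4,6}: no change => not a revision
Constraint 2 (X < Z) on D(X)={1,2,3,4,5,7} D(Z)={2,3,4,5,6,8}: no change => not a revision
Constraint 3 (Z < Y) on D(Z)={2,3,4,5,6,8} D(Y)={1,4,5,6}: Z {2,3,4,5,6,8}->{2,3,4,5}; Y {1,4,5,6}->{4,5,6} => REVISION
Constraint 4 (Y < W) on D(Y)={4,5,6} D(W)={3,4,6}: Y {4,5,6}->{4,5}; W {3,4,6}->{6} => REVISION
Total revisions = 2

Answer: 2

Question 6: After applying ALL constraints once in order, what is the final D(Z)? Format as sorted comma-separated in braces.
Answer: {2,3,4,5}

Derivation:
Constraint 1 (Y != W) on D(Y)={1,4,5,6} D(W)={3,4,6}: no change
Constraint 2 (X < Z) on D(X)={1,2,3,4,5,7} D(Z)={2,3,4,5,6,8}: no change
Constraint 3 (Z < Y) on D(Z)={2,3,4,5,6,8} D(Y)={1,4,5,6}: Z {2,3,4,5,6,8}->{2,3,4,5}; Y {1,4,5,6}->{4,5,6}
Constraint 4 (Y < W) on D(Y)={4,5,6} D(W)={3,4,6}: Y {4,5,6}->{4,5}; W {3,4,6}->{6}
So after all 4 constraints: D(Z) = {2,3,4,5}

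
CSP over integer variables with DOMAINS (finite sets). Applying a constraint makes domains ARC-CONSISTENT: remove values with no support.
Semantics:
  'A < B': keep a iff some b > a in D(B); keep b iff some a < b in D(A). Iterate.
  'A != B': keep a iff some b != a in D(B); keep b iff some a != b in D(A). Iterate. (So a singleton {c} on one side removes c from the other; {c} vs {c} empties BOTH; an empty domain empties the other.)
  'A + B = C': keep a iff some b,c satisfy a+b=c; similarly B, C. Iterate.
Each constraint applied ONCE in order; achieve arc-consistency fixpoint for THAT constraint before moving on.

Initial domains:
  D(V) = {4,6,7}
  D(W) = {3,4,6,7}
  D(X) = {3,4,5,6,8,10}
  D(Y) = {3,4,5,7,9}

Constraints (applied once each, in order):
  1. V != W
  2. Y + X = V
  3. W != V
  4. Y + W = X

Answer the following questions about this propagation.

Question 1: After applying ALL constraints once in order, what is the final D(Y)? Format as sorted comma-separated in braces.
Constraint 1 (V != W) on D(V)={4,6,7} D(W)={3,4,6,7}: no change
Constraint 2 (Y + X = V) on D(Y)={3,4,5,7,9} D(X)={3,4,5,6,8,10} D(V)={4,6,7}: Y {3,4,5,7,9}->{3,4}; X {3,4,5,6,8,10}->{3,4}; V {4,6,7}->{6,7}
Constraint 3 (W != V) on D(W)={3,4,6,7} D(V)={6,7}: no change
Constraint 4 (Y + W = X) on D(Y)={3,4} D(W)={3,4,6,7} D(X)={3,4}: Y {3,4}->{}; W {3,4,6,7}->{}; X {3,4}->{}
So after all 4 constraints: D(Y) = {}

Answer: {}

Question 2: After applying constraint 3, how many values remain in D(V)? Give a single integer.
Constraint 1 (V != W) on D(V)={4,6,7} D(W)={3,4,6,7}: no change
Constraint 2 (Y + X = V) on D(Y)={3,4,5,7,9} D(X)={3,4,5,6,8,10} D(V)={4,6,7}: Y {3,4,5,7,9}->{3,4}; X {3,4,5,6,8,10}->{3,4}; V {4,6,7}->{6,7}
Constraint 3 (W != V) on D(W)={3,4,6,7} D(V)={6,7}: no change
So after constraint 3: D(V)={6,7}, size = 2

Answer: 2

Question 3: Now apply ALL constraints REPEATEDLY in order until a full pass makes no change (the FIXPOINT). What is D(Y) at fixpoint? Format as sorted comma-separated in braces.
Answer: {}

Derivation:
pass 0 (initial): D(Y)={3,4,5,7,9}
pass 1: V {4,6,7}->{6,7}; W {3,4,6,7}->{}; X {3,4,5,6,8,10}->{}; Y {3,4,5,7,9}->{}
pass 2: V {6,7}->{}
pass 3: no change
Fixpoint after 3 passes: D(Y) = {}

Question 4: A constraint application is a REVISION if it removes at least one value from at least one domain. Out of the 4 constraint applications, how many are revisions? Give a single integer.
Answer: 2

Derivation:
Constraint 1 (V != W) on D(V)={4,6,7} D(W)={3,4,6,7}: no change => not a revision
Constraint 2 (Y + X = V) on D(Y)={3,4,5,7,9} D(X)={3,4,5,6,8,10} D(V)={4,6,7}: Y {3,4,5,7,9}->{3,4}; X {3,4,5,6,8,10}->{3,4}; V {4,6,7}->{6,7} => REVISION
Constraint 3 (W != V) on D(W)={3,4,6,7} D(V)={6,7}: no change => not a revision
Constraint 4 (Y + W = X) on D(Y)={3,4} D(W)={3,4,6,7} D(X)={3,4}: Y {3,4}->{}; W {3,4,6,7}->{}; X {3,4}->{} => REVISION
Total revisions = 2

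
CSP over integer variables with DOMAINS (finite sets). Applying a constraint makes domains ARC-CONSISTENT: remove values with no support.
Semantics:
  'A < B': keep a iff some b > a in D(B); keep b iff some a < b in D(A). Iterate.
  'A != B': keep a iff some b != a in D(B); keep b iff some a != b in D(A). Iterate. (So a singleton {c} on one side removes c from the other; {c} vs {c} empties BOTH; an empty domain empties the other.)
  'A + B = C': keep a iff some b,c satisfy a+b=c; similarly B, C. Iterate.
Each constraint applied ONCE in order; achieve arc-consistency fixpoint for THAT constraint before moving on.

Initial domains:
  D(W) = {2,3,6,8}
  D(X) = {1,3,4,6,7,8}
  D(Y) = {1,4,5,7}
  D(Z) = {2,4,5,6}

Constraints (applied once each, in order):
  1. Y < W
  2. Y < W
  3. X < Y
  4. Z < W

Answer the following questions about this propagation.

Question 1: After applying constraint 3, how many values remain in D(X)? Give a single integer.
Answer: 4

Derivation:
Constraint 1 (Y < W) on D(Y)={1,4,5,7} D(W)={2,3,6,8}: no change
Constraint 2 (Y < W) on D(Y)={1,4,5,7} D(W)={2,3,6,8}: no change
Constraint 3 (X < Y) on D(X)={1,3,4,6,7,8} D(Y)={1,4,5,7}: X {1,3,4,6,7,8}->{1,3,4,6}; Y {1,4,5,7}->{4,5,7}
So after constraint 3: D(X)={1,3,4,6}, size = 4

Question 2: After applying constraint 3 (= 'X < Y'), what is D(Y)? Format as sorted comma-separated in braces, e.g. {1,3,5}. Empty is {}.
Answer: {4,5,7}

Derivation:
Constraint 1 (Y < W) on D(Y)={1,4,5,7} D(W)={2,3,6,8}: no change
Constraint 2 (Y < W) on D(Y)={1,4,5,7} D(W)={2,3,6,8}: no change
Constraint 3 (X < Y) on D(X)={1,3,4,6,7,8} D(Y)={1,4,5,7}: X {1,3,4,6,7,8}->{1,3,4,6}; Y {1,4,5,7}->{4,5,7}
So after constraint 3: D(Y) = {4,5,7}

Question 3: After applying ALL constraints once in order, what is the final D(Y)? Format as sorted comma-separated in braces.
Constraint 1 (Y < W) on D(Y)={1,4,5,7} D(W)={2,3,6,8}: no change
Constraint 2 (Y < W) on D(Y)={1,4,5,7} D(W)={2,3,6,8}: no change
Constraint 3 (X < Y) on D(X)={1,3,4,6,7,8} D(Y)={1,4,5,7}: X {1,3,4,6,7,8}->{1,3,4,6}; Y {1,4,5,7}->{4,5,7}
Constraint 4 (Z < W) on D(Z)={2,4,5,6} D(W)={2,3,6,8}: W {2,3,6,8}->{3,6,8}
So after all 4 constraints: D(Y) = {4,5,7}

Answer: {4,5,7}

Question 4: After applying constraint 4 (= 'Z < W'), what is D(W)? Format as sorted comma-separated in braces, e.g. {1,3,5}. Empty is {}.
Answer: {3,6,8}

Derivation:
Constraint 1 (Y < W) on D(Y)={1,4,5,7} D(W)={2,3,6,8}: no change
Constraint 2 (Y < W) on D(Y)={1,4,5,7} D(W)={2,3,6,8}: no change
Constraint 3 (X < Y) on D(X)={1,3,4,6,7,8} D(Y)={1,4,5,7}: X {1,3,4,6,7,8}->{1,3,4,6}; Y {1,4,5,7}->{4,5,7}
Constraint 4 (Z < W) on D(Z)={2,4,5,6} D(W)={2,3,6,8}: W {2,3,6,8}->{3,6,8}
So after constraint 4: D(W) = {3,6,8}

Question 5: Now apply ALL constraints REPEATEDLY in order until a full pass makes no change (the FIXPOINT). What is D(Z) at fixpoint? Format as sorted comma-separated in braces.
Answer: {2,4,5,6}

Derivation:
pass 0 (initial): D(Z)={2,4,5,6}
pass 1: W {2,3,6,8}->{3,6,8}; X {1,3,4,6,7,8}->{1,3,4,6}; Y {1,4,5,7}->{4,5,7}
pass 2: W {3,6,8}->{6,8}
pass 3: no change
Fixpoint after 3 passes: D(Z) = {2,4,5,6}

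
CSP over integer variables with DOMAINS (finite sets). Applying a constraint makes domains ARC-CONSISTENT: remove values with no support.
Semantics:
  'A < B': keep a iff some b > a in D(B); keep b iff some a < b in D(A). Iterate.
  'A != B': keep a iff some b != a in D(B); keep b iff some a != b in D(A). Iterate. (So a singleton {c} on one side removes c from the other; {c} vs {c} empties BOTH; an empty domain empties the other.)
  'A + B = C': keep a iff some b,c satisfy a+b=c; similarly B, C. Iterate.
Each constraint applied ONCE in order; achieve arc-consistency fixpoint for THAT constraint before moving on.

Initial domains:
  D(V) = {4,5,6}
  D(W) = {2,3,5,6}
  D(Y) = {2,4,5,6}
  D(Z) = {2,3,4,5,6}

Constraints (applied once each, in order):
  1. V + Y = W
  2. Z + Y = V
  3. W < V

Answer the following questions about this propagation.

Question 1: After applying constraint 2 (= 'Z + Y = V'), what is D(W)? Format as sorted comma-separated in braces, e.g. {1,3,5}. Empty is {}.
Answer: {6}

Derivation:
Constraint 1 (V + Y = W) on D(V)={4,5,6} D(Y)={2,4,5,6} D(W)={2,3,5,6}: V {4,5,6}->{4}; Y {2,4,5,6}->{2}; W {2,3,5,6}->{6}
Constraint 2 (Z + Y = V) on D(Z)={2,3,4,5,6} D(Y)={2} D(V)={4}: Z {2,3,4,5,6}->{2}
So after constraint 2: D(W) = {6}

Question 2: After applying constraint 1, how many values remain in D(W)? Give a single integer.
Constraint 1 (V + Y = W) on D(V)={4,5,6} D(Y)={2,4,5,6} D(W)={2,3,5,6}: V {4,5,6}->{4}; Y {2,4,5,6}->{2}; W {2,3,5,6}->{6}
So after constraint 1: D(W)={6}, size = 1

Answer: 1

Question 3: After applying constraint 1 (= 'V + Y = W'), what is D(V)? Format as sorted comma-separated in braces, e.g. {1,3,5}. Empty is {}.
Constraint 1 (V + Y = W) on D(V)={4,5,6} D(Y)={2,4,5,6} D(W)={2,3,5,6}: V {4,5,6}->{4}; Y {2,4,5,6}->{2}; W {2,3,5,6}->{6}
So after constraint 1: D(V) = {4}

Answer: {4}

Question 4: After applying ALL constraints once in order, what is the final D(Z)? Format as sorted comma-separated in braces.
Answer: {2}

Derivation:
Constraint 1 (V + Y = W) on D(V)={4,5,6} D(Y)={2,4,5,6} D(W)={2,3,5,6}: V {4,5,6}->{4}; Y {2,4,5,6}->{2}; W {2,3,5,6}->{6}
Constraint 2 (Z + Y = V) on D(Z)={2,3,4,5,6} D(Y)={2} D(V)={4}: Z {2,3,4,5,6}->{2}
Constraint 3 (W < V) on D(W)={6} D(V)={4}: W {6}->{}; V {4}->{}
So after all 3 constraints: D(Z) = {2}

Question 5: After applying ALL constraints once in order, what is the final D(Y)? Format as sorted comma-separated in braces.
Constraint 1 (V + Y = W) on D(V)={4,5,6} D(Y)={2,4,5,6} D(W)={2,3,5,6}: V {4,5,6}->{4}; Y {2,4,5,6}->{2}; W {2,3,5,6}->{6}
Constraint 2 (Z + Y = V) on D(Z)={2,3,4,5,6} D(Y)={2} D(V)={4}: Z {2,3,4,5,6}->{2}
Constraint 3 (W < V) on D(W)={6} D(V)={4}: W {6}->{}; V {4}->{}
So after all 3 constraints: D(Y) = {2}

Answer: {2}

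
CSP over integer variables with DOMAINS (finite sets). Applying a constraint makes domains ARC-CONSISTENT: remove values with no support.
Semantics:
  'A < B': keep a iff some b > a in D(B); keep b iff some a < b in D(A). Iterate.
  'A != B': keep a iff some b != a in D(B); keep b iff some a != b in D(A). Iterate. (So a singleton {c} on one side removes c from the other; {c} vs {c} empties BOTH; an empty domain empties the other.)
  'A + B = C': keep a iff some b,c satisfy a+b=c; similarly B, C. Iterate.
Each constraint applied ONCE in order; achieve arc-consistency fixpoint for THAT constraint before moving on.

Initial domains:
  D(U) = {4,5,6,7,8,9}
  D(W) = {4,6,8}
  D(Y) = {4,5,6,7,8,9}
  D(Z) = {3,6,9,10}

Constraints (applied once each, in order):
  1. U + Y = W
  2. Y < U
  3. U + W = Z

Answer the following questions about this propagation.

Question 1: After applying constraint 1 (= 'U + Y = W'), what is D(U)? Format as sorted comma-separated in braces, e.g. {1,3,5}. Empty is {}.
Constraint 1 (U + Y = W) on D(U)={4,5,6,7,8,9} D(Y)={4,5,6,7,8,9} D(W)={4,6,8}: U {4,5,6,7,8,9}->{4}; Y {4,5,6,7,8,9}->{4}; W {4,6,8}->{8}
So after constraint 1: D(U) = {4}

Answer: {4}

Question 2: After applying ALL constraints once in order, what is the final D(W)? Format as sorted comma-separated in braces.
Answer: {}

Derivation:
Constraint 1 (U + Y = W) on D(U)={4,5,6,7,8,9} D(Y)={4,5,6,7,8,9} D(W)={4,6,8}: U {4,5,6,7,8,9}->{4}; Y {4,5,6,7,8,9}->{4}; W {4,6,8}->{8}
Constraint 2 (Y < U) on D(Y)={4} D(U)={4}: Y {4}->{}; U {4}->{}
Constraint 3 (U + W = Z) on D(U)={} D(W)={8} D(Z)={3,6,9,10}: W {8}->{}; Z {3,6,9,10}->{}
So after all 3 constraints: D(W) = {}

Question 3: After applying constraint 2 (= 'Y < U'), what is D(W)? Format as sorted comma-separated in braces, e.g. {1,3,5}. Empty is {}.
Constraint 1 (U + Y = W) on D(U)={4,5,6,7,8,9} D(Y)={4,5,6,7,8,9} D(W)={4,6,8}: U {4,5,6,7,8,9}->{4}; Y {4,5,6,7,8,9}->{4}; W {4,6,8}->{8}
Constraint 2 (Y < U) on D(Y)={4} D(U)={4}: Y {4}->{}; U {4}->{}
So after constraint 2: D(W) = {8}

Answer: {8}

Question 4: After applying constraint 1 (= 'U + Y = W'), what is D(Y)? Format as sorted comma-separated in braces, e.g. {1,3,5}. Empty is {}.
Constraint 1 (U + Y = W) on D(U)={4,5,6,7,8,9} D(Y)={4,5,6,7,8,9} D(W)={4,6,8}: U {4,5,6,7,8,9}->{4}; Y {4,5,6,7,8,9}->{4}; W {4,6,8}->{8}
So after constraint 1: D(Y) = {4}

Answer: {4}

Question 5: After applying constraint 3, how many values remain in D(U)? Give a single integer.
Answer: 0

Derivation:
Constraint 1 (U + Y = W) on D(U)={4,5,6,7,8,9} D(Y)={4,5,6,7,8,9} D(W)={4,6,8}: U {4,5,6,7,8,9}->{4}; Y {4,5,6,7,8,9}->{4}; W {4,6,8}->{8}
Constraint 2 (Y < U) on D(Y)={4} D(U)={4}: Y {4}->{}; U {4}->{}
Constraint 3 (U + W = Z) on D(U)={} D(W)={8} D(Z)={3,6,9,10}: W {8}->{}; Z {3,6,9,10}->{}
So after constraint 3: D(U)={}, size = 0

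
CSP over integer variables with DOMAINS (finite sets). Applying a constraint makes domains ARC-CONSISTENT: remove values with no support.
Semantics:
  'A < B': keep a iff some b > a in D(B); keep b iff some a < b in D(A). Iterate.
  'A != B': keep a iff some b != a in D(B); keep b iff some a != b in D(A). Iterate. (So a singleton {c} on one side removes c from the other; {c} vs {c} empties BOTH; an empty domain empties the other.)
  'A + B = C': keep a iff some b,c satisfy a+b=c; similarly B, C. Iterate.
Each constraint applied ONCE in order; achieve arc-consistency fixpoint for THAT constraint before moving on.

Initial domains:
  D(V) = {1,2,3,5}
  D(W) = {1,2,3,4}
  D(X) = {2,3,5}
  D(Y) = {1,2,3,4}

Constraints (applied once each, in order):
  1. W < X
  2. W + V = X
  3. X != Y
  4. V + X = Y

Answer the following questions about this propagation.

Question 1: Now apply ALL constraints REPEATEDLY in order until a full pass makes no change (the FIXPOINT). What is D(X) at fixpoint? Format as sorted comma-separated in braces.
pass 0 (initial): D(X)={2,3,5}
pass 1: V {1,2,3,5}->{1,2}; X {2,3,5}->{2,3}; Y {1,2,3,4}->{3,4}
pass 2: W {1,2,3,4}->{1,2}
pass 3: no change
Fixpoint after 3 passes: D(X) = {2,3}

Answer: {2,3}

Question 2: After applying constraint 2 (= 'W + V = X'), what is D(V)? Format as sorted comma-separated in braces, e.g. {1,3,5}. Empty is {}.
Constraint 1 (W < X) on D(W)={1,2,3,4} D(X)={2,3,5}: no change
Constraint 2 (W + V = X) on D(W)={1,2,3,4} D(V)={1,2,3,5} D(X)={2,3,5}: V {1,2,3,5}->{1,2,3}
So after constraint 2: D(V) = {1,2,3}

Answer: {1,2,3}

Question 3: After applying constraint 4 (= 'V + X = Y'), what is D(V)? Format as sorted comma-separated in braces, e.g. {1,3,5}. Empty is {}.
Constraint 1 (W < X) on D(W)={1,2,3,4} D(X)={2,3,5}: no change
Constraint 2 (W + V = X) on D(W)={1,2,3,4} D(V)={1,2,3,5} D(X)={2,3,5}: V {1,2,3,5}->{1,2,3}
Constraint 3 (X != Y) on D(X)={2,3,5} D(Y)={1,2,3,4}: no change
Constraint 4 (V + X = Y) on D(V)={1,2,3} D(X)={2,3,5} D(Y)={1,2,3,4}: V {1,2,3}->{1,2}; X {2,3,5}->{2,3}; Y {1,2,3,4}->{3,4}
So after constraint 4: D(V) = {1,2}

Answer: {1,2}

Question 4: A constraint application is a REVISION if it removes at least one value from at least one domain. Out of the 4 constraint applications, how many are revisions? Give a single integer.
Answer: 2

Derivation:
Constraint 1 (W < X) on D(W)={1,2,3,4} D(X)={2,3,5}: no change => not a revision
Constraint 2 (W + V = X) on D(W)={1,2,3,4} D(V)={1,2,3,5} D(X)={2,3,5}: V {1,2,3,5}->{1,2,3} => REVISION
Constraint 3 (X != Y) on D(X)={2,3,5} D(Y)={1,2,3,4}: no change => not a revision
Constraint 4 (V + X = Y) on D(V)={1,2,3} D(X)={2,3,5} D(Y)={1,2,3,4}: V {1,2,3}->{1,2}; X {2,3,5}->{2,3}; Y {1,2,3,4}->{3,4} => REVISION
Total revisions = 2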